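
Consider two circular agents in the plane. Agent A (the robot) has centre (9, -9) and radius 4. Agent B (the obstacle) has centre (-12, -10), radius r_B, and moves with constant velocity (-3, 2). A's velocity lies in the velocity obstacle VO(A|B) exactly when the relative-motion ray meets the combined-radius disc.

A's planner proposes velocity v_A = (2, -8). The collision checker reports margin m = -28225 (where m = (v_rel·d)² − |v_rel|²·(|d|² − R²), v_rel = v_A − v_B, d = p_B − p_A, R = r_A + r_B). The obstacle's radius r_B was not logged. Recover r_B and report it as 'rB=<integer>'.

m = -28225
d = (-21, -1);  v_rel = (5, -10),  |v_rel|² = 125
v_rel×d = (5)·(-1) − (-10)·(-21) = -215
since m = R²·125 − (-215)²:  R² = (46225 + -28225) / 125 = 144
R = √144 = 12  ⇒  r_B = 12 − 4 = 8

rB=8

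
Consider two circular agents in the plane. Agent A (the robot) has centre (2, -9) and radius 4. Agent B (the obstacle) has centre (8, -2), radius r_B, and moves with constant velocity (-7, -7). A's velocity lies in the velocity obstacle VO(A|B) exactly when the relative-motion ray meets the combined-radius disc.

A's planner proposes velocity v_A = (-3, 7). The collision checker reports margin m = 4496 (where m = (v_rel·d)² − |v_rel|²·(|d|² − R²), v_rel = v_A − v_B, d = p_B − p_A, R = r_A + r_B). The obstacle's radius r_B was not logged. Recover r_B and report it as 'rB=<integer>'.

m = 4496
d = (6, 7);  v_rel = (4, 14),  |v_rel|² = 212
v_rel×d = (4)·(7) − (14)·(6) = -56
since m = R²·212 − (-56)²:  R² = (3136 + 4496) / 212 = 36
R = √36 = 6  ⇒  r_B = 6 − 4 = 2

rB=2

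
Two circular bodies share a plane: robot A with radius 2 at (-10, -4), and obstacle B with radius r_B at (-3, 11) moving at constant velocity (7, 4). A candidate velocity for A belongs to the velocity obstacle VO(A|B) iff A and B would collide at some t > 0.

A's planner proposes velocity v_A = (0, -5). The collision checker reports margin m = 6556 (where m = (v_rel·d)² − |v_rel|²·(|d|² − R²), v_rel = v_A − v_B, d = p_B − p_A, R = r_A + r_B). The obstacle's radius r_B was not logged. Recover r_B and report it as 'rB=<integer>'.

m = 6556
d = (7, 15);  v_rel = (-7, -9),  |v_rel|² = 130
v_rel×d = (-7)·(15) − (-9)·(7) = -42
since m = R²·130 − (-42)²:  R² = (1764 + 6556) / 130 = 64
R = √64 = 8  ⇒  r_B = 8 − 2 = 6

rB=6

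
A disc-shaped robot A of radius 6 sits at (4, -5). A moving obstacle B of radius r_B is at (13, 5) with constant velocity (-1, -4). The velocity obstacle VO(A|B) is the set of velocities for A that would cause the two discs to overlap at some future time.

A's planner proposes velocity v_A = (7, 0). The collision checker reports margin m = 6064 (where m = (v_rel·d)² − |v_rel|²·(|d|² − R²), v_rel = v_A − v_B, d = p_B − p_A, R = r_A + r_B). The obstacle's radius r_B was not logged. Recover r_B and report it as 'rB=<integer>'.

m = 6064
d = (9, 10);  v_rel = (8, 4),  |v_rel|² = 80
v_rel×d = (8)·(10) − (4)·(9) = 44
since m = R²·80 − 44²:  R² = (1936 + 6064) / 80 = 100
R = √100 = 10  ⇒  r_B = 10 − 6 = 4

rB=4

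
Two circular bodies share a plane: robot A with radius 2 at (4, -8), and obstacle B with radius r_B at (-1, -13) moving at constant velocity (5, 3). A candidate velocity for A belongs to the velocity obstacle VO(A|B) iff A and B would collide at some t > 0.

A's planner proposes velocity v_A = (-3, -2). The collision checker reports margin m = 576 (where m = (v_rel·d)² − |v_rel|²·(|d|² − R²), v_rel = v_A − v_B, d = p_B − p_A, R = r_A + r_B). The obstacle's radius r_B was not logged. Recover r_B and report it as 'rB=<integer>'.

m = 576
d = (-5, -5);  v_rel = (-8, -5),  |v_rel|² = 89
v_rel×d = (-8)·(-5) − (-5)·(-5) = 15
since m = R²·89 − 15²:  R² = (225 + 576) / 89 = 9
R = √9 = 3  ⇒  r_B = 3 − 2 = 1

rB=1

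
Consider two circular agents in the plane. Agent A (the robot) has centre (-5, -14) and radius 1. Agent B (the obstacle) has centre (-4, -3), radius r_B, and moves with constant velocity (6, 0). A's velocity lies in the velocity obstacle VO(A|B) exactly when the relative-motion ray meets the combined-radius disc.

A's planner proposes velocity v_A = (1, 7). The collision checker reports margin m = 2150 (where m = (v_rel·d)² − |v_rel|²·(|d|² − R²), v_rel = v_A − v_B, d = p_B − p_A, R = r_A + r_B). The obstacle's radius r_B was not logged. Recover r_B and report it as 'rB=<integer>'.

m = 2150
d = (1, 11);  v_rel = (-5, 7),  |v_rel|² = 74
v_rel×d = (-5)·(11) − (7)·(1) = -62
since m = R²·74 − (-62)²:  R² = (3844 + 2150) / 74 = 81
R = √81 = 9  ⇒  r_B = 9 − 1 = 8

rB=8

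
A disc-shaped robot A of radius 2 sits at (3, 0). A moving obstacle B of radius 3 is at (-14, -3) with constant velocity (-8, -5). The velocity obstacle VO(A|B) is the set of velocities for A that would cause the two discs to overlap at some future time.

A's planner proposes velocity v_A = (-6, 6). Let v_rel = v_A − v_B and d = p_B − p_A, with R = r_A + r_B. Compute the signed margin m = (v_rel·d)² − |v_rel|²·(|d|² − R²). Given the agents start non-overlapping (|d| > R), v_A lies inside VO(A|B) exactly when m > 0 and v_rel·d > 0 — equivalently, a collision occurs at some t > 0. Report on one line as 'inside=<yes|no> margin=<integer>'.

d = (-17, -3),  |d|² = 298;  R = 2+3 = 5,  c = 298−5² = 273
v_rel = (2, 11),  |v_rel|² = 125;  v_rel·d = (2)·(-17) + (11)·(-3) = -67
125·t² + 134·t + 273 = 0  ⇒  m = (-67)² − 125·273 = -29636
m = -29636 < 0,  v_rel·d = -67 < 0  ⇒  outside

inside=no margin=-29636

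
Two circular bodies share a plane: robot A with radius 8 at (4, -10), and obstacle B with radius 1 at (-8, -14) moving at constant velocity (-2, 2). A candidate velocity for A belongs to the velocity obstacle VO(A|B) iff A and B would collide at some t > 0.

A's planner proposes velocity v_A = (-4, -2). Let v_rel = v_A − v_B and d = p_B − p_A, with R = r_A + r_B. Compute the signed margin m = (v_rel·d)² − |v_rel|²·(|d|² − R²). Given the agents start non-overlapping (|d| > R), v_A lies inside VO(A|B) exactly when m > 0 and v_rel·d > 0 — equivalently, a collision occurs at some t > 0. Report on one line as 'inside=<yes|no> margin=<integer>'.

d = (-12, -4),  |d|² = 160;  R = 8+1 = 9,  c = 160−9² = 79
v_rel = (-2, -4),  |v_rel|² = 20;  v_rel·d = (-2)·(-12) + (-4)·(-4) = 40
20·t² − 80·t + 79 = 0  ⇒  m = 40² − 20·79 = 20
m = 20 > 0,  v_rel·d = 40 > 0  ⇒  inside

inside=yes margin=20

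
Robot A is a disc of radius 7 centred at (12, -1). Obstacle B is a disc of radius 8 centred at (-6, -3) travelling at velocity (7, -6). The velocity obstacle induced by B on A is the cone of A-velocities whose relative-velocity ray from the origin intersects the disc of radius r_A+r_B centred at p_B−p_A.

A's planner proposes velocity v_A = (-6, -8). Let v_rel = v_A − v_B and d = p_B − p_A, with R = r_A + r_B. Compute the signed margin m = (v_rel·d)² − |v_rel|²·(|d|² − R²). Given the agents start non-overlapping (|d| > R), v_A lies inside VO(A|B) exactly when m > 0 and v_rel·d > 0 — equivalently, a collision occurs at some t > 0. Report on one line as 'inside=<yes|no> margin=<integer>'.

d = (-18, -2),  |d|² = 328;  R = 7+8 = 15,  c = 328−15² = 103
v_rel = (-13, -2),  |v_rel|² = 173;  v_rel·d = (-13)·(-18) + (-2)·(-2) = 238
173·t² − 476·t + 103 = 0  ⇒  m = 238² − 173·103 = 38825
m = 38825 > 0,  v_rel·d = 238 > 0  ⇒  inside

inside=yes margin=38825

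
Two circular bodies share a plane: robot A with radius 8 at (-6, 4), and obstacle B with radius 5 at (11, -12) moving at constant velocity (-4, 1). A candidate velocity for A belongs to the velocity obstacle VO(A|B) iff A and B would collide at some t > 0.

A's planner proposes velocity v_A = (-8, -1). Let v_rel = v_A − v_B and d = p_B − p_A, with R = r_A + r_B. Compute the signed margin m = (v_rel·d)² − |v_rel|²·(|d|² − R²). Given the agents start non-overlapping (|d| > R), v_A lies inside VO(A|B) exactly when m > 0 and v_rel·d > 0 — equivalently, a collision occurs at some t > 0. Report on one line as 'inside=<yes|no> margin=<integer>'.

d = (17, -16),  |d|² = 545;  R = 8+5 = 13,  c = 545−13² = 376
v_rel = (-4, -2),  |v_rel|² = 20;  v_rel·d = (-4)·(17) + (-2)·(-16) = -36
20·t² + 72·t + 376 = 0  ⇒  m = (-36)² − 20·376 = -6224
m = -6224 < 0,  v_rel·d = -36 < 0  ⇒  outside

inside=no margin=-6224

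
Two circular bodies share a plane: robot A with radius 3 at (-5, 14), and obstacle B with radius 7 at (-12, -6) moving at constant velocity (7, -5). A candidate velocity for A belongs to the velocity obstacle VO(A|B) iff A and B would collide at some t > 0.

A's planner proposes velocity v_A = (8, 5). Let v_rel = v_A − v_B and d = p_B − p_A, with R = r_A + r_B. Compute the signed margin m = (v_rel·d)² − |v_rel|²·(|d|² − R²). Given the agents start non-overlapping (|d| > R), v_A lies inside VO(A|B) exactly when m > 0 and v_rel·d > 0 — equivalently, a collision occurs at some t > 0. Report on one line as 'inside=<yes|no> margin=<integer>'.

d = (-7, -20),  |d|² = 449;  R = 3+7 = 10,  c = 449−10² = 349
v_rel = (1, 10),  |v_rel|² = 101;  v_rel·d = (1)·(-7) + (10)·(-20) = -207
101·t² + 414·t + 349 = 0  ⇒  m = (-207)² − 101·349 = 7600
m = 7600 > 0,  v_rel·d = -207 < 0  ⇒  outside

inside=no margin=7600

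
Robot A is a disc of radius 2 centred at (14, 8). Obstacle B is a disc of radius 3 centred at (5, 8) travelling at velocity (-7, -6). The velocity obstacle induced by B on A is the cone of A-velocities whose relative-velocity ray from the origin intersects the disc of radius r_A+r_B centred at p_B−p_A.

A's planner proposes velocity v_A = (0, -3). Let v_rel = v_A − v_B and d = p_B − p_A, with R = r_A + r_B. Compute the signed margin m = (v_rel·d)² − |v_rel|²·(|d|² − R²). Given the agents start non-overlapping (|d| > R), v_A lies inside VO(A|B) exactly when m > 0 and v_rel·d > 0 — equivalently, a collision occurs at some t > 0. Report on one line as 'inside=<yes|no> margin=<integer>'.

d = (-9, 0),  |d|² = 81;  R = 2+3 = 5,  c = 81−5² = 56
v_rel = (7, 3),  |v_rel|² = 58;  v_rel·d = (7)·(-9) + (3)·(0) = -63
58·t² + 126·t + 56 = 0  ⇒  m = (-63)² − 58·56 = 721
m = 721 > 0,  v_rel·d = -63 < 0  ⇒  outside

inside=no margin=721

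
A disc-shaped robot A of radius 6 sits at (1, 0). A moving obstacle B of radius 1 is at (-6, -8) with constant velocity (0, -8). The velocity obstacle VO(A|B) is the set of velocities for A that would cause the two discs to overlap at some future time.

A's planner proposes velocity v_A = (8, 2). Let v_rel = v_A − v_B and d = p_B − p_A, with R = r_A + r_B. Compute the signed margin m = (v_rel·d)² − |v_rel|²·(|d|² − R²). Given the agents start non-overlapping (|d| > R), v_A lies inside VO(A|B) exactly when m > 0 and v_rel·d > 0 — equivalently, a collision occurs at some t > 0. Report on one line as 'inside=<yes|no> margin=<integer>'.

d = (-7, -8),  |d|² = 113;  R = 6+1 = 7,  c = 113−7² = 64
v_rel = (8, 10),  |v_rel|² = 164;  v_rel·d = (8)·(-7) + (10)·(-8) = -136
164·t² + 272·t + 64 = 0  ⇒  m = (-136)² − 164·64 = 8000
m = 8000 > 0,  v_rel·d = -136 < 0  ⇒  outside

inside=no margin=8000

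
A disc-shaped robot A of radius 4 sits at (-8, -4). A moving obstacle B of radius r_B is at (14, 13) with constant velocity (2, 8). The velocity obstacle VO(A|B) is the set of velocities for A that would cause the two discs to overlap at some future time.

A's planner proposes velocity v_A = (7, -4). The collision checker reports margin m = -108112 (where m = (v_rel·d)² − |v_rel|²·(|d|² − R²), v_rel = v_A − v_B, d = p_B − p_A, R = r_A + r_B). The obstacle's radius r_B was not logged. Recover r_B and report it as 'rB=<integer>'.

m = -108112
d = (22, 17);  v_rel = (5, -12),  |v_rel|² = 169
v_rel×d = (5)·(17) − (-12)·(22) = 349
since m = R²·169 − 349²:  R² = (121801 + -108112) / 169 = 81
R = √81 = 9  ⇒  r_B = 9 − 4 = 5

rB=5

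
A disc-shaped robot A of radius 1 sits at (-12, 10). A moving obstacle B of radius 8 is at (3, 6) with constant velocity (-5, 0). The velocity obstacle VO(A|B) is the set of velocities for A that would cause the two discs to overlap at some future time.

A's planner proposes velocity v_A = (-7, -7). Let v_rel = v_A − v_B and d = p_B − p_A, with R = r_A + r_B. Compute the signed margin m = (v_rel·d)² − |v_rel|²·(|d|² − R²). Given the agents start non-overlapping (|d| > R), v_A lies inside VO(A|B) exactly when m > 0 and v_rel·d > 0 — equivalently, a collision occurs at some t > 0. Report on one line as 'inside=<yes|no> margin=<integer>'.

d = (15, -4),  |d|² = 241;  R = 1+8 = 9,  c = 241−9² = 160
v_rel = (-2, -7),  |v_rel|² = 53;  v_rel·d = (-2)·(15) + (-7)·(-4) = -2
53·t² + 4·t + 160 = 0  ⇒  m = (-2)² − 53·160 = -8476
m = -8476 < 0,  v_rel·d = -2 < 0  ⇒  outside

inside=no margin=-8476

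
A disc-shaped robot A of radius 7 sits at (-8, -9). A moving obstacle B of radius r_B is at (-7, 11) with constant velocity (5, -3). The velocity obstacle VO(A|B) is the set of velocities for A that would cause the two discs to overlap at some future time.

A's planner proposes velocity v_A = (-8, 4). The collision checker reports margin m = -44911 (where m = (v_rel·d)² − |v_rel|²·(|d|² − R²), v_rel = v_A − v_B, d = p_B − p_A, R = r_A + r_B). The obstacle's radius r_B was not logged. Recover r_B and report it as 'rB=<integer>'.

m = -44911
d = (1, 20);  v_rel = (-13, 7),  |v_rel|² = 218
v_rel×d = (-13)·(20) − (7)·(1) = -267
since m = R²·218 − (-267)²:  R² = (71289 + -44911) / 218 = 121
R = √121 = 11  ⇒  r_B = 11 − 7 = 4

rB=4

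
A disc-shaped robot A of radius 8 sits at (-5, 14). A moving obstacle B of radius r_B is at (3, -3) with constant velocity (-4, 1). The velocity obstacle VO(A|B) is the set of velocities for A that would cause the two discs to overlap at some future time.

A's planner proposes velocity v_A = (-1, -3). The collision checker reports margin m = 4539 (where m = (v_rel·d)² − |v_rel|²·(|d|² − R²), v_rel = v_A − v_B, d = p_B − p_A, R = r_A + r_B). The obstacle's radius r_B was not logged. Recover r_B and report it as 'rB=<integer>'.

m = 4539
d = (8, -17);  v_rel = (3, -4),  |v_rel|² = 25
v_rel×d = (3)·(-17) − (-4)·(8) = -19
since m = R²·25 − (-19)²:  R² = (361 + 4539) / 25 = 196
R = √196 = 14  ⇒  r_B = 14 − 8 = 6

rB=6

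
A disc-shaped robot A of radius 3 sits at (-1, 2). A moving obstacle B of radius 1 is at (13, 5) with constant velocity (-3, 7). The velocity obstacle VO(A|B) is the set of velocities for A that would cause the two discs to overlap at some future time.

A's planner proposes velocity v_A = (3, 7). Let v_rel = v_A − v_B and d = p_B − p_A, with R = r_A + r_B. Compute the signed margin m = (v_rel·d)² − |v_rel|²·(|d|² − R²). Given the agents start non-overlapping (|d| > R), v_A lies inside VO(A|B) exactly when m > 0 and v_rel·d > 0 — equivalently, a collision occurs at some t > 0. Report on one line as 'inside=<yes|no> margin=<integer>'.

d = (14, 3),  |d|² = 205;  R = 3+1 = 4,  c = 205−4² = 189
v_rel = (6, 0),  |v_rel|² = 36;  v_rel·d = (6)·(14) + (0)·(3) = 84
36·t² − 168·t + 189 = 0  ⇒  m = 84² − 36·189 = 252
m = 252 > 0,  v_rel·d = 84 > 0  ⇒  inside

inside=yes margin=252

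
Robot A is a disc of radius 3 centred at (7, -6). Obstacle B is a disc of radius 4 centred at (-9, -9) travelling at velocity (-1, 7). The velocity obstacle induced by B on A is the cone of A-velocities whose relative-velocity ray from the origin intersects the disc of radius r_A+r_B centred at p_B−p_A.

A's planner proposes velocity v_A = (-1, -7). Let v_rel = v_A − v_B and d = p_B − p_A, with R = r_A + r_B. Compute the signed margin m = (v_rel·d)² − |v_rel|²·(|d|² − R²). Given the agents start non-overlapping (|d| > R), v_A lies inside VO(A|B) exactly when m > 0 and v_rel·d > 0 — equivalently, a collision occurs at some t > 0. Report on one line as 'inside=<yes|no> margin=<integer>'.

d = (-16, -3),  |d|² = 265;  R = 3+4 = 7,  c = 265−7² = 216
v_rel = (0, -14),  |v_rel|² = 196;  v_rel·d = (0)·(-16) + (-14)·(-3) = 42
196·t² − 84·t + 216 = 0  ⇒  m = 42² − 196·216 = -40572
m = -40572 < 0,  v_rel·d = 42 > 0  ⇒  outside

inside=no margin=-40572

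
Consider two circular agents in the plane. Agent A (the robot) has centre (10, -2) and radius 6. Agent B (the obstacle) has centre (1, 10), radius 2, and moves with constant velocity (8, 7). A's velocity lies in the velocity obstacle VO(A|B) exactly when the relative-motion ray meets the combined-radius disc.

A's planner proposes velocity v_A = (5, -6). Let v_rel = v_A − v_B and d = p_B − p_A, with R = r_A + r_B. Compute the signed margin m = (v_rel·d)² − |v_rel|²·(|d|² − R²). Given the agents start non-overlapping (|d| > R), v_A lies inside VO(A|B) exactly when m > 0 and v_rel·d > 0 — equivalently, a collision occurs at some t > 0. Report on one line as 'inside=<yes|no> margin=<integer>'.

d = (-9, 12),  |d|² = 225;  R = 6+2 = 8,  c = 225−8² = 161
v_rel = (-3, -13),  |v_rel|² = 178;  v_rel·d = (-3)·(-9) + (-13)·(12) = -129
178·t² + 258·t + 161 = 0  ⇒  m = (-129)² − 178·161 = -12017
m = -12017 < 0,  v_rel·d = -129 < 0  ⇒  outside

inside=no margin=-12017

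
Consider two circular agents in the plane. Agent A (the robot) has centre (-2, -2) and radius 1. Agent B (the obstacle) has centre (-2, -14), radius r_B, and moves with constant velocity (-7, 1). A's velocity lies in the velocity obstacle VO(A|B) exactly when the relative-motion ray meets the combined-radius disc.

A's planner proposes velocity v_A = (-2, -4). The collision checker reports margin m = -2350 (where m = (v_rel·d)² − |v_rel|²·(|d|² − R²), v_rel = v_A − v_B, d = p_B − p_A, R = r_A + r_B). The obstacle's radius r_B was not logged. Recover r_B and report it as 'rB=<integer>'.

m = -2350
d = (0, -12);  v_rel = (5, -5),  |v_rel|² = 50
v_rel×d = (5)·(-12) − (-5)·(0) = -60
since m = R²·50 − (-60)²:  R² = (3600 + -2350) / 50 = 25
R = √25 = 5  ⇒  r_B = 5 − 1 = 4

rB=4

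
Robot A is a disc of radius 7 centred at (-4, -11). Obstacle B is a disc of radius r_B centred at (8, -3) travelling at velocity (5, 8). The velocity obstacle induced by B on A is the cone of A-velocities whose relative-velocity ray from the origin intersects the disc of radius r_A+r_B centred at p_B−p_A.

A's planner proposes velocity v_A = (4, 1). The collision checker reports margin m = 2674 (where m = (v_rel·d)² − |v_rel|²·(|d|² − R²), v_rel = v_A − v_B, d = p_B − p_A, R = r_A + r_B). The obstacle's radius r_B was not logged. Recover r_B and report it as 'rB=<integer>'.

m = 2674
d = (12, 8);  v_rel = (-1, -7),  |v_rel|² = 50
v_rel×d = (-1)·(8) − (-7)·(12) = 76
since m = R²·50 − 76²:  R² = (5776 + 2674) / 50 = 169
R = √169 = 13  ⇒  r_B = 13 − 7 = 6

rB=6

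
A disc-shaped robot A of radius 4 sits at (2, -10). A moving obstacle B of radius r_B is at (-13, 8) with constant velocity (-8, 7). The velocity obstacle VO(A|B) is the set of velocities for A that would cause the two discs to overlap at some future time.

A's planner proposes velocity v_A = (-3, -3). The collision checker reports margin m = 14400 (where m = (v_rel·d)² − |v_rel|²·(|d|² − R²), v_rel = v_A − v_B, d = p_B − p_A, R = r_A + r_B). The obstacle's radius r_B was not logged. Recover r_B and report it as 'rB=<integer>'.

m = 14400
d = (-15, 18);  v_rel = (5, -10),  |v_rel|² = 125
v_rel×d = (5)·(18) − (-10)·(-15) = -60
since m = R²·125 − (-60)²:  R² = (3600 + 14400) / 125 = 144
R = √144 = 12  ⇒  r_B = 12 − 4 = 8

rB=8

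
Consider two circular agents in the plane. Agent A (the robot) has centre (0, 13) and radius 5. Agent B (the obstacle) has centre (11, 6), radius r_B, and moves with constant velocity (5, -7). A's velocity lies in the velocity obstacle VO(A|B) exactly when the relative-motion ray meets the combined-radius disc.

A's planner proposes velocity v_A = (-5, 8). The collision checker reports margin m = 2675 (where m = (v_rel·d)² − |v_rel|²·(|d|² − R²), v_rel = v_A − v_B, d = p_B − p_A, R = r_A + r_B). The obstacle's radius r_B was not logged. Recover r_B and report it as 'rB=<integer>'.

m = 2675
d = (11, -7);  v_rel = (-10, 15),  |v_rel|² = 325
v_rel×d = (-10)·(-7) − (15)·(11) = -95
since m = R²·325 − (-95)²:  R² = (9025 + 2675) / 325 = 36
R = √36 = 6  ⇒  r_B = 6 − 5 = 1

rB=1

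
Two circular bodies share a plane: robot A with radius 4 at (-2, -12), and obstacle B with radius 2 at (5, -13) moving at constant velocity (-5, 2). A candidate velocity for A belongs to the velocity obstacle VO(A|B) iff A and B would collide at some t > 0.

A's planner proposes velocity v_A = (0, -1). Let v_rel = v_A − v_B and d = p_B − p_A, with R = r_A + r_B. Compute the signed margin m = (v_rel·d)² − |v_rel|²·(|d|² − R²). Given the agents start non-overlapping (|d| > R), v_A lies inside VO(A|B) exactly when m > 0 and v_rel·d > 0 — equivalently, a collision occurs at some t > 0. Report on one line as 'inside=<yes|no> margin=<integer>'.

d = (7, -1),  |d|² = 50;  R = 4+2 = 6,  c = 50−6² = 14
v_rel = (5, -3),  |v_rel|² = 34;  v_rel·d = (5)·(7) + (-3)·(-1) = 38
34·t² − 76·t + 14 = 0  ⇒  m = 38² − 34·14 = 968
m = 968 > 0,  v_rel·d = 38 > 0  ⇒  inside

inside=yes margin=968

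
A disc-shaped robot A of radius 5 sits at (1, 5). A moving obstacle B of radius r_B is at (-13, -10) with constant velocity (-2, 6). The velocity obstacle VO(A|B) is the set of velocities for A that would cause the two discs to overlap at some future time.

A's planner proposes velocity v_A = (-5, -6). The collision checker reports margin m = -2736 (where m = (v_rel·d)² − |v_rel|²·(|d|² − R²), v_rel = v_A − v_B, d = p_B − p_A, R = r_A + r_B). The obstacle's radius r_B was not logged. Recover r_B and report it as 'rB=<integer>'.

m = -2736
d = (-14, -15);  v_rel = (-3, -12),  |v_rel|² = 153
v_rel×d = (-3)·(-15) − (-12)·(-14) = -123
since m = R²·153 − (-123)²:  R² = (15129 + -2736) / 153 = 81
R = √81 = 9  ⇒  r_B = 9 − 5 = 4

rB=4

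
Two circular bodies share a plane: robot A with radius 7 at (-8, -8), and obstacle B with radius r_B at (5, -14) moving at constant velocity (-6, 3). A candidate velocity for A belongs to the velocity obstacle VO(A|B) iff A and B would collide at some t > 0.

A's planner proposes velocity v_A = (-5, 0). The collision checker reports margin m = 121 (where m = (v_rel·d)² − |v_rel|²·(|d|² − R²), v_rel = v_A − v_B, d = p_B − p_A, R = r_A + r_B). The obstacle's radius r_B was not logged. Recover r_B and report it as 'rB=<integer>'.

m = 121
d = (13, -6);  v_rel = (1, -3),  |v_rel|² = 10
v_rel×d = (1)·(-6) − (-3)·(13) = 33
since m = R²·10 − 33²:  R² = (1089 + 121) / 10 = 121
R = √121 = 11  ⇒  r_B = 11 − 7 = 4

rB=4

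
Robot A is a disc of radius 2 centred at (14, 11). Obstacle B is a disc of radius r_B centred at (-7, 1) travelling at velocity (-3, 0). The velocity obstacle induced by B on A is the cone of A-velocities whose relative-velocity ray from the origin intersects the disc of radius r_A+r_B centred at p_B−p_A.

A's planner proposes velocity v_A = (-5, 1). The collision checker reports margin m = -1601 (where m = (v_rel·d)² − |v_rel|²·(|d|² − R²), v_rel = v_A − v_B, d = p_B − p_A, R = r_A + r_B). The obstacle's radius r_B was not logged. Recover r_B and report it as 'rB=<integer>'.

m = -1601
d = (-21, -10);  v_rel = (-2, 1),  |v_rel|² = 5
v_rel×d = (-2)·(-10) − (1)·(-21) = 41
since m = R²·5 − 41²:  R² = (1681 + -1601) / 5 = 16
R = √16 = 4  ⇒  r_B = 4 − 2 = 2

rB=2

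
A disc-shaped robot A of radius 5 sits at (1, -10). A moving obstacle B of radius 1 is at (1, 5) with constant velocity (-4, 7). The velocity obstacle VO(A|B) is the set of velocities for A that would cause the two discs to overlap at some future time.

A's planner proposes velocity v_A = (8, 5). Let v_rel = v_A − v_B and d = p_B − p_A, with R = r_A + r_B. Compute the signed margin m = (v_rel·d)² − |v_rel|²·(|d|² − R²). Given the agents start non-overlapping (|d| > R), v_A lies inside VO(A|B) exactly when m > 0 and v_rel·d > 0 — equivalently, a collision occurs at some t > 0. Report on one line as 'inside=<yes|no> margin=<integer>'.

d = (0, 15),  |d|² = 225;  R = 5+1 = 6,  c = 225−6² = 189
v_rel = (12, -2),  |v_rel|² = 148;  v_rel·d = (12)·(0) + (-2)·(15) = -30
148·t² + 60·t + 189 = 0  ⇒  m = (-30)² − 148·189 = -27072
m = -27072 < 0,  v_rel·d = -30 < 0  ⇒  outside

inside=no margin=-27072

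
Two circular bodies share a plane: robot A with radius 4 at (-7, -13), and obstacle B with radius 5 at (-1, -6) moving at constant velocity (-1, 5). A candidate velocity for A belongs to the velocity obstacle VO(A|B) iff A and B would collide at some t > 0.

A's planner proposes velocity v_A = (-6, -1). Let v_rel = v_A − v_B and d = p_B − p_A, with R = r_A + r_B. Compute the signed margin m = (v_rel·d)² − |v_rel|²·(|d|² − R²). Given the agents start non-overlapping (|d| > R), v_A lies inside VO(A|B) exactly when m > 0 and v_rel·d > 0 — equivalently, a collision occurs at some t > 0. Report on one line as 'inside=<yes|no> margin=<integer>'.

d = (6, 7),  |d|² = 85;  R = 4+5 = 9,  c = 85−9² = 4
v_rel = (-5, -6),  |v_rel|² = 61;  v_rel·d = (-5)·(6) + (-6)·(7) = -72
61·t² + 144·t + 4 = 0  ⇒  m = (-72)² − 61·4 = 4940
m = 4940 > 0,  v_rel·d = -72 < 0  ⇒  outside

inside=no margin=4940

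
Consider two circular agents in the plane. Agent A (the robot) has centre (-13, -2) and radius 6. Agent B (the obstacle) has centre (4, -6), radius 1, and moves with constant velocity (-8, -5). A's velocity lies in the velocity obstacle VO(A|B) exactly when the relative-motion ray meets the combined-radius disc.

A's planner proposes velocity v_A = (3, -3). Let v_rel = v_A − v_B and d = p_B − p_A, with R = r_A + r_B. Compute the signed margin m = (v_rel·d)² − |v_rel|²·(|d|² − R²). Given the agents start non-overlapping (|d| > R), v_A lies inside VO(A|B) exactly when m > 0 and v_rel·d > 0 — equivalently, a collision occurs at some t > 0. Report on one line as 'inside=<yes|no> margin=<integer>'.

d = (17, -4),  |d|² = 305;  R = 6+1 = 7,  c = 305−7² = 256
v_rel = (11, 2),  |v_rel|² = 125;  v_rel·d = (11)·(17) + (2)·(-4) = 179
125·t² − 358·t + 256 = 0  ⇒  m = 179² − 125·256 = 41
m = 41 > 0,  v_rel·d = 179 > 0  ⇒  inside

inside=yes margin=41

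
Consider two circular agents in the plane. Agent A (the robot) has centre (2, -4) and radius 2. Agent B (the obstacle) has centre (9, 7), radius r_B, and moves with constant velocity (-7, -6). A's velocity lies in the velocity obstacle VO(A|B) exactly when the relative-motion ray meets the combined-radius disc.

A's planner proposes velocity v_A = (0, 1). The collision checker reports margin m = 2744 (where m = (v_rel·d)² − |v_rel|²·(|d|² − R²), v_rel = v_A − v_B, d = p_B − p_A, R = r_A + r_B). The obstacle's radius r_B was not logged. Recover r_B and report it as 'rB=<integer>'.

m = 2744
d = (7, 11);  v_rel = (7, 7),  |v_rel|² = 98
v_rel×d = (7)·(11) − (7)·(7) = 28
since m = R²·98 − 28²:  R² = (784 + 2744) / 98 = 36
R = √36 = 6  ⇒  r_B = 6 − 2 = 4

rB=4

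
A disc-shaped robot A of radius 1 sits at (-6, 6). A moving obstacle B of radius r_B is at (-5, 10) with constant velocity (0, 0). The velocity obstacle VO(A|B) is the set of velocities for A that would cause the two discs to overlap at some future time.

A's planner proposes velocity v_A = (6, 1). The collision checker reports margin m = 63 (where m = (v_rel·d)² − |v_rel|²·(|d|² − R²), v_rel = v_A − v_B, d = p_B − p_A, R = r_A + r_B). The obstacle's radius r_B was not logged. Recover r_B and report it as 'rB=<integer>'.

m = 63
d = (1, 4);  v_rel = (6, 1),  |v_rel|² = 37
v_rel×d = (6)·(4) − (1)·(1) = 23
since m = R²·37 − 23²:  R² = (529 + 63) / 37 = 16
R = √16 = 4  ⇒  r_B = 4 − 1 = 3

rB=3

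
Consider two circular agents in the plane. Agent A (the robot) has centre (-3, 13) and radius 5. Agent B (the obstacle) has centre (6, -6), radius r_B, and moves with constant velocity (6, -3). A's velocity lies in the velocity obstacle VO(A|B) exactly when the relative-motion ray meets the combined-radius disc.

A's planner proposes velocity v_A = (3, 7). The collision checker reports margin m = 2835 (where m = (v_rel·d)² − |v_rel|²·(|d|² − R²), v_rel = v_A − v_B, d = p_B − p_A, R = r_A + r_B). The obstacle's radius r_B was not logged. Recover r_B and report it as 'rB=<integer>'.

m = 2835
d = (9, -19);  v_rel = (-3, 10),  |v_rel|² = 109
v_rel×d = (-3)·(-19) − (10)·(9) = -33
since m = R²·109 − (-33)²:  R² = (1089 + 2835) / 109 = 36
R = √36 = 6  ⇒  r_B = 6 − 5 = 1

rB=1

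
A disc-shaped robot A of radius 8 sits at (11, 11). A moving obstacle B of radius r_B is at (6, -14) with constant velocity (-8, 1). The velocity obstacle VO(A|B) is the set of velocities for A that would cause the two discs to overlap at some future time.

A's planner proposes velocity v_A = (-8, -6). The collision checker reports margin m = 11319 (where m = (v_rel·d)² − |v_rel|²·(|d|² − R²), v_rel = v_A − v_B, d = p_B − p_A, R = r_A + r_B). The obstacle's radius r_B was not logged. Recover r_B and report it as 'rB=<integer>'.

m = 11319
d = (-5, -25);  v_rel = (0, -7),  |v_rel|² = 49
v_rel×d = (0)·(-25) − (-7)·(-5) = -35
since m = R²·49 − (-35)²:  R² = (1225 + 11319) / 49 = 256
R = √256 = 16  ⇒  r_B = 16 − 8 = 8

rB=8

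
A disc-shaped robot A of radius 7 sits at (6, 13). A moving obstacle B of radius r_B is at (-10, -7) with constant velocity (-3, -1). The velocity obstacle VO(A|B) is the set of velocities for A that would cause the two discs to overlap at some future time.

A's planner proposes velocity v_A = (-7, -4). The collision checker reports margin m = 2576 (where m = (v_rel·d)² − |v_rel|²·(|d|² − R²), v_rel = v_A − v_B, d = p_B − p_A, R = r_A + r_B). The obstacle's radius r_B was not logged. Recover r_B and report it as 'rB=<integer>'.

m = 2576
d = (-16, -20);  v_rel = (-4, -3),  |v_rel|² = 25
v_rel×d = (-4)·(-20) − (-3)·(-16) = 32
since m = R²·25 − 32²:  R² = (1024 + 2576) / 25 = 144
R = √144 = 12  ⇒  r_B = 12 − 7 = 5

rB=5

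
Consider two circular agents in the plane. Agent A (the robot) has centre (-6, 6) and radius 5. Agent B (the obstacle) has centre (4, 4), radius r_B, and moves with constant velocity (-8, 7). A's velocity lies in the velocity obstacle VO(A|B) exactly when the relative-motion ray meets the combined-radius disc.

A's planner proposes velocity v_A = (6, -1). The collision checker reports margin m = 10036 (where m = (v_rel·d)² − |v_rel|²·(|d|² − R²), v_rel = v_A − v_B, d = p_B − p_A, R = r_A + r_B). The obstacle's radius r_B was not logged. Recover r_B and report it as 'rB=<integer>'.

m = 10036
d = (10, -2);  v_rel = (14, -8),  |v_rel|² = 260
v_rel×d = (14)·(-2) − (-8)·(10) = 52
since m = R²·260 − 52²:  R² = (2704 + 10036) / 260 = 49
R = √49 = 7  ⇒  r_B = 7 − 5 = 2

rB=2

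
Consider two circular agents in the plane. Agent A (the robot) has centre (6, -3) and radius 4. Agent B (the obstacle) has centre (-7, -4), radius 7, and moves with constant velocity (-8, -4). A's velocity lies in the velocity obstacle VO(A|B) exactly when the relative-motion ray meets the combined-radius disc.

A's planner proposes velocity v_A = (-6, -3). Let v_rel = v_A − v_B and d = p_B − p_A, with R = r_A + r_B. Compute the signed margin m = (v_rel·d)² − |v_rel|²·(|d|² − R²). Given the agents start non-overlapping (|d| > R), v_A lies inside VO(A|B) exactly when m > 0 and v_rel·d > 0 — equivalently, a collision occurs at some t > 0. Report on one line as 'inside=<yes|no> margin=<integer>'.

d = (-13, -1),  |d|² = 170;  R = 4+7 = 11,  c = 170−11² = 49
v_rel = (2, 1),  |v_rel|² = 5;  v_rel·d = (2)·(-13) + (1)·(-1) = -27
5·t² + 54·t + 49 = 0  ⇒  m = (-27)² − 5·49 = 484
m = 484 > 0,  v_rel·d = -27 < 0  ⇒  outside

inside=no margin=484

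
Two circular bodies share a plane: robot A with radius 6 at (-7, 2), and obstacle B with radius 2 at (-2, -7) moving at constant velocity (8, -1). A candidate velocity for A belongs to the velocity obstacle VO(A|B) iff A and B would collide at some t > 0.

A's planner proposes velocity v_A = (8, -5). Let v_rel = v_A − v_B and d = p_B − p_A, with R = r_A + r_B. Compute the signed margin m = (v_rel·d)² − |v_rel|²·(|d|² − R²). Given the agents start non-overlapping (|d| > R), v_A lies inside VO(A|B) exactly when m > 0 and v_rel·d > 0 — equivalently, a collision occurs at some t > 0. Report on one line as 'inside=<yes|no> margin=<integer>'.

d = (5, -9),  |d|² = 106;  R = 6+2 = 8,  c = 106−8² = 42
v_rel = (0, -4),  |v_rel|² = 16;  v_rel·d = (0)·(5) + (-4)·(-9) = 36
16·t² − 72·t + 42 = 0  ⇒  m = 36² − 16·42 = 624
m = 624 > 0,  v_rel·d = 36 > 0  ⇒  inside

inside=yes margin=624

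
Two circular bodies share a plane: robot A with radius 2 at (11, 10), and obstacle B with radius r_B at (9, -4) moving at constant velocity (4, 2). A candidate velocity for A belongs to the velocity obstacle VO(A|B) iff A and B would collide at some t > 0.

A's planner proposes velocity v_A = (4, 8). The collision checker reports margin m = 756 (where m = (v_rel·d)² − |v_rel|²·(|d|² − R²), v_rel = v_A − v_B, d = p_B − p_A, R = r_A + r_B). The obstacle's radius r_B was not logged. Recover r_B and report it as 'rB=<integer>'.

m = 756
d = (-2, -14);  v_rel = (0, 6),  |v_rel|² = 36
v_rel×d = (0)·(-14) − (6)·(-2) = 12
since m = R²·36 − 12²:  R² = (144 + 756) / 36 = 25
R = √25 = 5  ⇒  r_B = 5 − 2 = 3

rB=3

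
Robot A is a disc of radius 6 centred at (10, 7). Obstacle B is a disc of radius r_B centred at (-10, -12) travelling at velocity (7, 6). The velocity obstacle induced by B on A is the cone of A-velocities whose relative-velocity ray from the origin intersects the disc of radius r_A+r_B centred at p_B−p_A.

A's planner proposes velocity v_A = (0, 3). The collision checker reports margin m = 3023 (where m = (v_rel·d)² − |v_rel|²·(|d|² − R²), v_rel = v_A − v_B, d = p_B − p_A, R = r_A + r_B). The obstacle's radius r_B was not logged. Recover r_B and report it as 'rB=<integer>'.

m = 3023
d = (-20, -19);  v_rel = (-7, -3),  |v_rel|² = 58
v_rel×d = (-7)·(-19) − (-3)·(-20) = 73
since m = R²·58 − 73²:  R² = (5329 + 3023) / 58 = 144
R = √144 = 12  ⇒  r_B = 12 − 6 = 6

rB=6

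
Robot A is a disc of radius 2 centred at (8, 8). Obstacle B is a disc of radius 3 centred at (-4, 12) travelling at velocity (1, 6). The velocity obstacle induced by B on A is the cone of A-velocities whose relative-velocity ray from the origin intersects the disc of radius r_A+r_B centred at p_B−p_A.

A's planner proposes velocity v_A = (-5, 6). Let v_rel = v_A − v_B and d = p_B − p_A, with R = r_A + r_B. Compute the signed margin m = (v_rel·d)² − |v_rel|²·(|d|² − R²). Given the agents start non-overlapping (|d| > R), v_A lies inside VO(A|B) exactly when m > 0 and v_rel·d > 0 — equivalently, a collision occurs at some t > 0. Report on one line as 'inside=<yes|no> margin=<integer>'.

d = (-12, 4),  |d|² = 160;  R = 2+3 = 5,  c = 160−5² = 135
v_rel = (-6, 0),  |v_rel|² = 36;  v_rel·d = (-6)·(-12) + (0)·(4) = 72
36·t² − 144·t + 135 = 0  ⇒  m = 72² − 36·135 = 324
m = 324 > 0,  v_rel·d = 72 > 0  ⇒  inside

inside=yes margin=324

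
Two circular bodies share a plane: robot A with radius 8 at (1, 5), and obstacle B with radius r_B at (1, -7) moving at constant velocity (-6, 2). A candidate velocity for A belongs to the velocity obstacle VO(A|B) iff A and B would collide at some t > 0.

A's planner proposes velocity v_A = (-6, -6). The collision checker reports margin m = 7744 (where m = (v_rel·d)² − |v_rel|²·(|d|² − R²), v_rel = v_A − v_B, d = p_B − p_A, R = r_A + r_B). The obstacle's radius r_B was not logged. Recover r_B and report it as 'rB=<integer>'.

m = 7744
d = (0, -12);  v_rel = (0, -8),  |v_rel|² = 64
v_rel×d = (0)·(-12) − (-8)·(0) = 0
since m = R²·64 − 0²:  R² = (0 + 7744) / 64 = 121
R = √121 = 11  ⇒  r_B = 11 − 8 = 3

rB=3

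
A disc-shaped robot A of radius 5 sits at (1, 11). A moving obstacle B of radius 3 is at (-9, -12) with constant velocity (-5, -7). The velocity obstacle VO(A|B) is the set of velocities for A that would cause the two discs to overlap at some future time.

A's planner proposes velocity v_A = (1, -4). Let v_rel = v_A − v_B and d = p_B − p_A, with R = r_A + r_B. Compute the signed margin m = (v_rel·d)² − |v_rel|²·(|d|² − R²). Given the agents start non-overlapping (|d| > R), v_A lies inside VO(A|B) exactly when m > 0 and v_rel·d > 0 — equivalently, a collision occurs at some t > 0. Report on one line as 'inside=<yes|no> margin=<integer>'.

d = (-10, -23),  |d|² = 629;  R = 5+3 = 8,  c = 629−8² = 565
v_rel = (6, 3),  |v_rel|² = 45;  v_rel·d = (6)·(-10) + (3)·(-23) = -129
45·t² + 258·t + 565 = 0  ⇒  m = (-129)² − 45·565 = -8784
m = -8784 < 0,  v_rel·d = -129 < 0  ⇒  outside

inside=no margin=-8784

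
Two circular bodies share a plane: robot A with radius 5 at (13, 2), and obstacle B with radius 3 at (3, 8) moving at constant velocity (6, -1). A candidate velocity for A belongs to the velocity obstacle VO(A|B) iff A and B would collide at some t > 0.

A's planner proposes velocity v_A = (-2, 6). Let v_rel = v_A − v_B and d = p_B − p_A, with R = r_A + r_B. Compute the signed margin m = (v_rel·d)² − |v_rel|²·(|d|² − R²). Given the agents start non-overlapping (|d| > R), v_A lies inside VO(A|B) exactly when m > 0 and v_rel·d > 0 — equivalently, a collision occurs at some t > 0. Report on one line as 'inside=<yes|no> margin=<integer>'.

d = (-10, 6),  |d|² = 136;  R = 5+3 = 8,  c = 136−8² = 72
v_rel = (-8, 7),  |v_rel|² = 113;  v_rel·d = (-8)·(-10) + (7)·(6) = 122
113·t² − 244·t + 72 = 0  ⇒  m = 122² − 113·72 = 6748
m = 6748 > 0,  v_rel·d = 122 > 0  ⇒  inside

inside=yes margin=6748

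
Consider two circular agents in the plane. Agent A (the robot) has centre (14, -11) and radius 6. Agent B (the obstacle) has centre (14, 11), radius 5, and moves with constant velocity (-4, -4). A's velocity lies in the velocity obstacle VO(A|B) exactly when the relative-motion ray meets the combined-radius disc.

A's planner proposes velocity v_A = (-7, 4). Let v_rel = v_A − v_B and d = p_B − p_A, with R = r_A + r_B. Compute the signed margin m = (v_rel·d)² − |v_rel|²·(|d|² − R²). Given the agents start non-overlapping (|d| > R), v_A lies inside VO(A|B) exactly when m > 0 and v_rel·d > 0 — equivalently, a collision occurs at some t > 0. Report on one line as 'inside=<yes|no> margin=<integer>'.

d = (0, 22),  |d|² = 484;  R = 6+5 = 11,  c = 484−11² = 363
v_rel = (-3, 8),  |v_rel|² = 73;  v_rel·d = (-3)·(0) + (8)·(22) = 176
73·t² − 352·t + 363 = 0  ⇒  m = 176² − 73·363 = 4477
m = 4477 > 0,  v_rel·d = 176 > 0  ⇒  inside

inside=yes margin=4477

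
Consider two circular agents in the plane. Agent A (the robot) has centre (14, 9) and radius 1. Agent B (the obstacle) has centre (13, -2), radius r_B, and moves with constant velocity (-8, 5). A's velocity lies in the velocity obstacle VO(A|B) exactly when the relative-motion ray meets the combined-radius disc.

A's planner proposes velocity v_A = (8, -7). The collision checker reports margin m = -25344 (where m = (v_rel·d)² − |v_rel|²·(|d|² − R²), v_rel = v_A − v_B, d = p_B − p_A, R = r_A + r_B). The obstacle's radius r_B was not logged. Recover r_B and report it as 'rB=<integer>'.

m = -25344
d = (-1, -11);  v_rel = (16, -12),  |v_rel|² = 400
v_rel×d = (16)·(-11) − (-12)·(-1) = -188
since m = R²·400 − (-188)²:  R² = (35344 + -25344) / 400 = 25
R = √25 = 5  ⇒  r_B = 5 − 1 = 4

rB=4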